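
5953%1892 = 277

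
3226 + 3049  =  6275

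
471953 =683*691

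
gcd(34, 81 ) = 1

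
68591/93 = 737+ 50/93= 737.54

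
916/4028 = 229/1007 = 0.23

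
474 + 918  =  1392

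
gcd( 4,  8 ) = 4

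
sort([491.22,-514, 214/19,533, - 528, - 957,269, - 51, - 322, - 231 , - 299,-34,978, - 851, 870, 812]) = [  -  957, - 851,-528, - 514, - 322 ,-299, - 231,-51,  -  34, 214/19, 269, 491.22,533,812,870,  978] 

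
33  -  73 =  - 40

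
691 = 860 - 169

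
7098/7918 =3549/3959 = 0.90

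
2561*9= 23049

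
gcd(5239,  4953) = 13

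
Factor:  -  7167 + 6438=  - 3^6 = - 729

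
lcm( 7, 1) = 7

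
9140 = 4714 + 4426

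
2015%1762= 253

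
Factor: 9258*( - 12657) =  - 117178506=   - 2^1*3^2* 1543^1 * 4219^1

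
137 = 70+67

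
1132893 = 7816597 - 6683704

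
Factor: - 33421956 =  - 2^2*3^1*367^1*7589^1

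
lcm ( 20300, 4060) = 20300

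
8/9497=8/9497=0.00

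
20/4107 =20/4107 = 0.00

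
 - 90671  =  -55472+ -35199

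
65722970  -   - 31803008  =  97525978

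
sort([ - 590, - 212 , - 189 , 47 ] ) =[ - 590, - 212,-189,47]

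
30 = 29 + 1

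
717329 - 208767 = 508562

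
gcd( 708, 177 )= 177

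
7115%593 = 592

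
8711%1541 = 1006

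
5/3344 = 5/3344= 0.00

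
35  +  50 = 85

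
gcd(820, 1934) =2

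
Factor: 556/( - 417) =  - 4/3=- 2^2*3^ ( - 1 )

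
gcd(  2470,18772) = 494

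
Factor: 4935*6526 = 32205810 = 2^1*3^1*5^1*7^1*13^1*47^1* 251^1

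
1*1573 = 1573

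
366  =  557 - 191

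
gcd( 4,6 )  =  2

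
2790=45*62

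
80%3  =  2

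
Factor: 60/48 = 2^( -2 ) *5^1 = 5/4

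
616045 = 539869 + 76176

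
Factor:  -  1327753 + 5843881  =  4516128 =2^5*3^3*5227^1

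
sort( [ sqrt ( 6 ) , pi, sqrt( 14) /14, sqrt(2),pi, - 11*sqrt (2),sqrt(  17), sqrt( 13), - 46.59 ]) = [ - 46.59, - 11*sqrt(2), sqrt ( 14)/14, sqrt(2),sqrt(6 ),pi,pi,sqrt( 13),sqrt(17)]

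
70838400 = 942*75200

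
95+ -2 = 93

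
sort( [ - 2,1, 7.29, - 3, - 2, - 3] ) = [ - 3, - 3,  -  2, - 2, 1, 7.29 ]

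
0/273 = 0=0.00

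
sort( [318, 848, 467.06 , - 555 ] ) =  [ - 555, 318,  467.06,848 ] 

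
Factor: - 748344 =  - 2^3*3^1 * 31181^1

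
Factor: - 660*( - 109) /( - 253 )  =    -  6540/23 =- 2^2  *3^1*5^1*23^(-1 )*109^1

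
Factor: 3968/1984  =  2 = 2^1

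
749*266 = 199234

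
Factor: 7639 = 7639^1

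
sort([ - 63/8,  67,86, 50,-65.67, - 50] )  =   [ - 65.67, -50 ,-63/8 , 50,67,86]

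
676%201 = 73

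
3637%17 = 16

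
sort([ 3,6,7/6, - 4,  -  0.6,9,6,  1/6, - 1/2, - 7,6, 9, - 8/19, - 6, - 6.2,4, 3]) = [ - 7, - 6.2,-6, - 4, - 0.6, - 1/2 , - 8/19,1/6,7/6 , 3,3, 4,  6,6,6, 9,9 ] 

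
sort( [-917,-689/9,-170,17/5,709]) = [ - 917, - 170, - 689/9,17/5,709 ]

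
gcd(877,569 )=1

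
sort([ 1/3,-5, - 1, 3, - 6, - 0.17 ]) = [ - 6, - 5,-1, - 0.17,1/3,3] 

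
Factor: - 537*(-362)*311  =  60456534  =  2^1*3^1*179^1*181^1*311^1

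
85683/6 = 14280 + 1/2 = 14280.50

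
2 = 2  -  0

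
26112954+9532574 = 35645528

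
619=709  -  90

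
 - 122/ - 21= 122/21 = 5.81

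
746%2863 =746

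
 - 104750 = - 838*125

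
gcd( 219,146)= 73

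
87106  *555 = 48343830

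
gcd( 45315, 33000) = 15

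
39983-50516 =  - 10533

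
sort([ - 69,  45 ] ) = [ - 69,45]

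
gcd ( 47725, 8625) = 575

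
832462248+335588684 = 1168050932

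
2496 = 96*26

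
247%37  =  25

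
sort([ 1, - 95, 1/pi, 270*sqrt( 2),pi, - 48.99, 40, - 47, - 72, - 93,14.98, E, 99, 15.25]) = [  -  95, - 93, - 72, - 48.99, - 47, 1/pi,  1,E, pi, 14.98, 15.25, 40, 99,270*sqrt( 2)]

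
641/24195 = 641/24195 = 0.03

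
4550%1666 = 1218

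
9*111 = 999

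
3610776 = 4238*852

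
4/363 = 4/363 = 0.01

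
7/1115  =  7/1115 = 0.01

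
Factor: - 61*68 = - 2^2* 17^1*61^1 = -4148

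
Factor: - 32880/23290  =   - 2^3*3^1*17^( - 1) = - 24/17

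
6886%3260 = 366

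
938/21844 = 469/10922=0.04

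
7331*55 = 403205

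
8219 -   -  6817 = 15036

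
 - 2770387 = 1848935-4619322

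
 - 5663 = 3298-8961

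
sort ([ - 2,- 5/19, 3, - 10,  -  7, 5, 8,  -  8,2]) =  [ - 10,  -  8,  -  7,-2,-5/19, 2, 3,5,8] 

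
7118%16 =14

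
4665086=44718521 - 40053435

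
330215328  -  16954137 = 313261191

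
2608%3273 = 2608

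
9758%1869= 413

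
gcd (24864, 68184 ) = 24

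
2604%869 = 866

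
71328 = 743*96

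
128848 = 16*8053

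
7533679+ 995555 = 8529234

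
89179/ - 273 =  - 89179/273  =  -326.66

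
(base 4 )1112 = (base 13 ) 68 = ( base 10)86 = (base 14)62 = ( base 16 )56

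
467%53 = 43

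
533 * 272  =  144976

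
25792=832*31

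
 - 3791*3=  - 11373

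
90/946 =45/473 = 0.10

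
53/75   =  53/75 = 0.71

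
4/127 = 4/127  =  0.03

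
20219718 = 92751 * 218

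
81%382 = 81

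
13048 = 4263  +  8785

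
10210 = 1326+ 8884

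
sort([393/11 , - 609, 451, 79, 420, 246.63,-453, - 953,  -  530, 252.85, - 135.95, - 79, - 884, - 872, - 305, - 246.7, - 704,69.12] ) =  [ -953, - 884, - 872, - 704, - 609, - 530, - 453, - 305, - 246.7, - 135.95,-79 , 393/11,69.12,79,246.63,252.85,420, 451]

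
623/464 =1 + 159/464 = 1.34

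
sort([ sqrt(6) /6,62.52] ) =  [sqrt(6 ) /6,62.52 ] 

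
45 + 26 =71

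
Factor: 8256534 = 2^1*3^1*11^1*13^1*9623^1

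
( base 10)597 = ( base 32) IL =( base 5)4342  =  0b1001010101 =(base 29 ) KH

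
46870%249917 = 46870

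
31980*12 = 383760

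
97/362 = 97/362 = 0.27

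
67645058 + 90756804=158401862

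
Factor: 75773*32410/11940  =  245580293/1194 = 2^(- 1 )*3^ (-1)*7^1 *199^(  -  1)* 463^1*75773^1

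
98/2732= 49/1366 = 0.04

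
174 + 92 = 266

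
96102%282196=96102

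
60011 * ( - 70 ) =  - 4200770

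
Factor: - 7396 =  - 2^2 * 43^2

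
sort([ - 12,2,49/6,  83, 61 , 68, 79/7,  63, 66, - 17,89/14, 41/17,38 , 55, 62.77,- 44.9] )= [ - 44.9, - 17, - 12,2,41/17, 89/14,49/6, 79/7, 38,55,  61, 62.77,63,66,68,83] 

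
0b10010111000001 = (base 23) i65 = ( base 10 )9665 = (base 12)5715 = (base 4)2113001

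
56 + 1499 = 1555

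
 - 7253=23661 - 30914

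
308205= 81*3805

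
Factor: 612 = 2^2*3^2*17^1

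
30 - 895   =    -  865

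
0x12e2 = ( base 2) 1001011100010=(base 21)ak4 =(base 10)4834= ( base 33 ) 4EG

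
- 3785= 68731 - 72516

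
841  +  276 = 1117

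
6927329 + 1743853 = 8671182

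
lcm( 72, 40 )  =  360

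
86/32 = 2 +11/16   =  2.69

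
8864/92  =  96 + 8/23 = 96.35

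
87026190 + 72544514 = 159570704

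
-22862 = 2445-25307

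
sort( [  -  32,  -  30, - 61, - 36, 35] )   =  [-61, - 36, - 32,-30,35]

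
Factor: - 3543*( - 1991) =7054113 = 3^1* 11^1 * 181^1 * 1181^1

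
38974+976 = 39950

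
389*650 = 252850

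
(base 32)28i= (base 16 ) 912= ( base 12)1416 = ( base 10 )2322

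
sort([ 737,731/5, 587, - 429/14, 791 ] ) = [ - 429/14,  731/5, 587,737, 791]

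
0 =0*83713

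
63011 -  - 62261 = 125272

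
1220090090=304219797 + 915870293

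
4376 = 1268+3108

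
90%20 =10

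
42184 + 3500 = 45684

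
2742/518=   1371/259 =5.29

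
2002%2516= 2002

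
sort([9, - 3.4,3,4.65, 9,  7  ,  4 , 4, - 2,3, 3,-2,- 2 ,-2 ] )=[ -3.4,-2 , - 2, - 2, - 2 , 3, 3, 3,4, 4, 4.65, 7, 9,9 ] 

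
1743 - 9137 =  - 7394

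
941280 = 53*17760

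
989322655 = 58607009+930715646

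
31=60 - 29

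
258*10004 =2581032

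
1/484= 1/484 = 0.00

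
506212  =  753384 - 247172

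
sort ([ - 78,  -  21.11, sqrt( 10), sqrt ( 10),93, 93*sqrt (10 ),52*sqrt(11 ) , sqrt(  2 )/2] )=[ - 78,  -  21.11,sqrt( 2)/2, sqrt ( 10),sqrt(10), 93,  52*sqrt(11 ), 93*sqrt(10 ) ]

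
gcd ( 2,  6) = 2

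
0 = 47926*0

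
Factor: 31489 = 31489^1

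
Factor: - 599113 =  - 179^1 * 3347^1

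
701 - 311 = 390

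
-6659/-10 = 6659/10 =665.90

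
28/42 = 2/3 = 0.67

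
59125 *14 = 827750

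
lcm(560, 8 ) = 560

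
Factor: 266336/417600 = 2^ (-1)*3^ ( - 2)*5^( - 2)*7^1*41^1 = 287/450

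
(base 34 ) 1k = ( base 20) 2E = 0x36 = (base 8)66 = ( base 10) 54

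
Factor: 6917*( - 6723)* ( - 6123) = 284737813893 = 3^5*13^1*83^1*157^1*6917^1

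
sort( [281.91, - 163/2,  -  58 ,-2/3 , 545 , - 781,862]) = [ - 781, - 163/2, - 58, - 2/3, 281.91,545, 862]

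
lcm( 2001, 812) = 56028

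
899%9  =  8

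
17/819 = 17/819 = 0.02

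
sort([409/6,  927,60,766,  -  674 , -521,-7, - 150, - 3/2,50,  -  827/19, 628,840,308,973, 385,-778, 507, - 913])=[ - 913 ,-778,-674, -521, - 150,  -  827/19 , - 7 ,-3/2, 50,60,  409/6,308,385,507, 628,766, 840, 927, 973 ]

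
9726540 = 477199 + 9249341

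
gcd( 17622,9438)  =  66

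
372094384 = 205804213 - -166290171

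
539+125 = 664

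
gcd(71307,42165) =9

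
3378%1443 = 492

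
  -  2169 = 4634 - 6803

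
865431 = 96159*9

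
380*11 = 4180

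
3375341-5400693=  - 2025352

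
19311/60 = 321 + 17/20  =  321.85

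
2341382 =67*34946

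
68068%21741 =2845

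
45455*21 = 954555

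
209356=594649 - 385293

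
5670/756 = 15/2 = 7.50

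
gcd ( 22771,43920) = 1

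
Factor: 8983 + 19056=11^1*2549^1  =  28039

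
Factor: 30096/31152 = 57/59 = 3^1 *19^1 * 59^( - 1)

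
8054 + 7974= 16028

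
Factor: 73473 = 3^1* 19^1*1289^1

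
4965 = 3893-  - 1072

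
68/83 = 68/83 = 0.82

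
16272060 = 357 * 45580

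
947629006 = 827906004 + 119723002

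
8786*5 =43930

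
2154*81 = 174474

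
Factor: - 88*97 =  - 2^3 *11^1*97^1 = - 8536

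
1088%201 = 83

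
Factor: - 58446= - 2^1*3^2*17^1*191^1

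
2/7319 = 2/7319=0.00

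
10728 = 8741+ 1987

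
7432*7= 52024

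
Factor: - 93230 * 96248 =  - 8973201040 = - 2^4*5^1*53^1 * 227^1*9323^1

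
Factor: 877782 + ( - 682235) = 11^1*29^1 * 613^1 = 195547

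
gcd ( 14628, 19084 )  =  4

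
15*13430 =201450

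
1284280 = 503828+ 780452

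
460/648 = 115/162 = 0.71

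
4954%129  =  52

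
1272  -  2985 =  -1713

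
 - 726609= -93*7813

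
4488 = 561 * 8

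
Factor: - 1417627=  - 977^1*1451^1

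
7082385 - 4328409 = 2753976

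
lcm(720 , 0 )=0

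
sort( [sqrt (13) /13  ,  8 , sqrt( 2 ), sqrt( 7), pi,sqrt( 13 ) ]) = [sqrt(13)/13,sqrt( 2), sqrt( 7),pi, sqrt(13 ),  8 ]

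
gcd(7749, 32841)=369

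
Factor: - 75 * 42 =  -3150 = - 2^1*3^2*5^2*7^1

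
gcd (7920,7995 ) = 15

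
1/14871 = 1/14871 =0.00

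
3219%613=154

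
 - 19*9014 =-171266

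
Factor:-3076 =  - 2^2 * 769^1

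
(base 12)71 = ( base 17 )50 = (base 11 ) 78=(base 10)85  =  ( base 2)1010101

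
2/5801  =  2/5801 =0.00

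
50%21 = 8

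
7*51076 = 357532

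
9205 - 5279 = 3926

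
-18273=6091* ( - 3) 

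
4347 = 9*483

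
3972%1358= 1256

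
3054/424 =7 + 43/212  =  7.20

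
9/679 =9/679 = 0.01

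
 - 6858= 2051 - 8909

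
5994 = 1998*3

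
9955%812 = 211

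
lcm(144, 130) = 9360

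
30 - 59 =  - 29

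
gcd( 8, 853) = 1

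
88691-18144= 70547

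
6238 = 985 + 5253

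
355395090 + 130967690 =486362780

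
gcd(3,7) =1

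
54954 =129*426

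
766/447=1 + 319/447 = 1.71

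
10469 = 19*551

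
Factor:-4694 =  - 2^1*2347^1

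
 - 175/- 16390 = 35/3278 = 0.01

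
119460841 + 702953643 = 822414484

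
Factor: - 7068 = - 2^2*3^1 * 19^1*31^1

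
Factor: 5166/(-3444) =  - 3/2 = - 2^(-1)*3^1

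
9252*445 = 4117140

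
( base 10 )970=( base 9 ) 1287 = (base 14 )4D4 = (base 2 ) 1111001010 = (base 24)1ga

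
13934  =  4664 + 9270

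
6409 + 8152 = 14561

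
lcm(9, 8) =72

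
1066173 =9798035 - 8731862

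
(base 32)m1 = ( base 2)1011000001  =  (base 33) lc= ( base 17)278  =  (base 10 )705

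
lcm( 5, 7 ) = 35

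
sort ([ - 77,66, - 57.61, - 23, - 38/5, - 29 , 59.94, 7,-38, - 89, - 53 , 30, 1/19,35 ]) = [ - 89, - 77, - 57.61, -53,-38,  -  29, - 23,- 38/5, 1/19, 7, 30, 35, 59.94 , 66]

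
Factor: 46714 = 2^1*23357^1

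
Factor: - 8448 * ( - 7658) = 2^9*3^1*7^1*11^1*547^1 = 64694784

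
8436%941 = 908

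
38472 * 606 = 23314032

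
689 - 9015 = - 8326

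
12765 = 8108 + 4657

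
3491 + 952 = 4443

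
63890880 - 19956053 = 43934827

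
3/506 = 3/506 = 0.01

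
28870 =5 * 5774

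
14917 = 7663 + 7254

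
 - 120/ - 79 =1+41/79 =1.52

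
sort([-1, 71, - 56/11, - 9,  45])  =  [  -  9,-56/11, - 1, 45,  71]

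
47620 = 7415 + 40205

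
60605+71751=132356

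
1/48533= 1/48533= 0.00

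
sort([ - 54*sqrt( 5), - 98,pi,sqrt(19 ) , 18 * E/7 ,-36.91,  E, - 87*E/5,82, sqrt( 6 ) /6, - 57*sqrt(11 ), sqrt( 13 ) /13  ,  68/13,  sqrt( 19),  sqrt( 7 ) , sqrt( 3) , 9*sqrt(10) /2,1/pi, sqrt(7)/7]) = [-57*sqrt( 11 ), - 54*sqrt( 5 ),-98,  -  87*E/5, - 36.91,sqrt( 13) /13,1/pi , sqrt( 7)/7, sqrt( 6)/6,  sqrt(  3),sqrt( 7 ) , E,pi, sqrt(19)  ,  sqrt( 19),68/13, 18 *E/7,9*sqrt( 10)/2,82 ] 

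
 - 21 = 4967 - 4988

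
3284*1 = 3284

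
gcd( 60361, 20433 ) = 7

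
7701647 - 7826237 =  -124590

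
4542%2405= 2137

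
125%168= 125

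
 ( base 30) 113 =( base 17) 33F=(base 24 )1el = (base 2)1110100101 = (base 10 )933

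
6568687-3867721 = 2700966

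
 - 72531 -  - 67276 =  - 5255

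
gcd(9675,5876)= 1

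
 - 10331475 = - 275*37569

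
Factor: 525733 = 13^1*37^1*1093^1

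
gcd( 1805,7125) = 95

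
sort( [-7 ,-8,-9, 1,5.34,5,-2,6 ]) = [ - 9, - 8, - 7, - 2 , 1,5, 5.34,6] 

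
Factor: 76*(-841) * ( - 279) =2^2*3^2 * 19^1 * 29^2*31^1 =17832564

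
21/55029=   7/18343 = 0.00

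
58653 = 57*1029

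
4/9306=2/4653 =0.00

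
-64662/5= -12933 + 3/5 = - 12932.40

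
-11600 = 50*( - 232)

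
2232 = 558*4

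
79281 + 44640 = 123921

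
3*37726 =113178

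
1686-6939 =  - 5253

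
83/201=83/201 = 0.41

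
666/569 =1  +  97/569 = 1.17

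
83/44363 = 83/44363 = 0.00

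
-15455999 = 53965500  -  69421499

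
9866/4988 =1 + 2439/2494  =  1.98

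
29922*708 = 21184776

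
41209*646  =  26621014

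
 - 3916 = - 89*44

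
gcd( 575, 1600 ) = 25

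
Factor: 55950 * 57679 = 2^1*3^1*5^2 * 373^1*57679^1  =  3227140050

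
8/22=4/11= 0.36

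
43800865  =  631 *69415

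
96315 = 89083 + 7232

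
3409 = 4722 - 1313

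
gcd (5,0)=5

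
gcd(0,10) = 10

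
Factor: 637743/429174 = 2^( - 1 )*3^(- 1)*47^1*113^(- 1)*211^ ( - 1 )*4523^1 = 212581/143058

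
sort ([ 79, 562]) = [ 79,562]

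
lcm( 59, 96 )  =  5664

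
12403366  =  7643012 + 4760354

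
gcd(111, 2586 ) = 3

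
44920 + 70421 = 115341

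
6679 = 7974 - 1295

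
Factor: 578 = 2^1*17^2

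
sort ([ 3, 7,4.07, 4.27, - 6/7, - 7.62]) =[-7.62, - 6/7, 3,4.07, 4.27, 7 ]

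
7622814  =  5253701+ 2369113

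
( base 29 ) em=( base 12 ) 2B8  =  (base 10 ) 428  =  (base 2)110101100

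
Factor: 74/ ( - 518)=- 1/7 = - 7^(-1)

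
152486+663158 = 815644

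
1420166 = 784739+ 635427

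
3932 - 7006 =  - 3074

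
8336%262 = 214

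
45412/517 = 45412/517 =87.84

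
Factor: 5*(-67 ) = -5^1*67^1 = - 335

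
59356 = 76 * 781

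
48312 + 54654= 102966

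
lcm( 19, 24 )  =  456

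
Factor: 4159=4159^1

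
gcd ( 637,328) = 1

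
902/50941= 82/4631=0.02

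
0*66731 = 0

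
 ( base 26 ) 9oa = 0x1A3E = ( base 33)65j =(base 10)6718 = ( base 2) 1101000111110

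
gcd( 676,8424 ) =52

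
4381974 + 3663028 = 8045002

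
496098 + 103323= 599421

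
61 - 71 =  - 10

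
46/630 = 23/315 = 0.07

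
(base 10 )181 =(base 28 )6D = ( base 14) CD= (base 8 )265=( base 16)b5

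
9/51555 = 3/17185  =  0.00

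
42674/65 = 42674/65 = 656.52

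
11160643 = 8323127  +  2837516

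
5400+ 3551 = 8951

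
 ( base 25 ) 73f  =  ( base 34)3TB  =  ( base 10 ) 4465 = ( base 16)1171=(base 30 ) 4sp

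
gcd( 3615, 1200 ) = 15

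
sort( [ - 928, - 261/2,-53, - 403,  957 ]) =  [ - 928,  -  403, - 261/2, - 53,  957 ]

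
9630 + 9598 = 19228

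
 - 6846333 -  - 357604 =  - 6488729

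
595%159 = 118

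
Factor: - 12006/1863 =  - 58/9 = -2^1* 3^(-2)*29^1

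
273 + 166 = 439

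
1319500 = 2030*650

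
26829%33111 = 26829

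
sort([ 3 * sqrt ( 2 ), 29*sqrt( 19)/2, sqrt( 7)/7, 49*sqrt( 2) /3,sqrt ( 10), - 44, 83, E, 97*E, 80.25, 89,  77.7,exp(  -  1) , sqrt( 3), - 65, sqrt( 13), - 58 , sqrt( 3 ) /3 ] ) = [-65,-58, - 44, exp ( - 1),sqrt( 7)/7, sqrt(3) /3, sqrt( 3 ), E,sqrt(10 ),sqrt(13 ), 3*  sqrt( 2 ), 49*sqrt(2)/3,29*sqrt(19)/2,77.7, 80.25,83,89, 97*E] 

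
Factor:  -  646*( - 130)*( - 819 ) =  - 2^2 *3^2 * 5^1*7^1*13^2*17^1* 19^1 = - 68779620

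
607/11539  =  607/11539 = 0.05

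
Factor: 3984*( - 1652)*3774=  - 24838837632 = -  2^7*3^2*7^1*17^1*37^1*59^1 * 83^1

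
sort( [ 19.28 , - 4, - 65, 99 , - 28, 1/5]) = [ - 65, - 28, - 4,1/5, 19.28 , 99 ] 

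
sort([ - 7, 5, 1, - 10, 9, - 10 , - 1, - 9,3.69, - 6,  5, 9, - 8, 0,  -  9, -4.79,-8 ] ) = [ - 10 , - 10, - 9, - 9, - 8, - 8, - 7, - 6, - 4.79, - 1,  0,1, 3.69,  5, 5, 9,  9 ] 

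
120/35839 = 120/35839 = 0.00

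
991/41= 991/41 = 24.17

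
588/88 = 6 + 15/22= 6.68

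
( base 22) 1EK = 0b1100101100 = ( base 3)1010002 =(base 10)812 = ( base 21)1HE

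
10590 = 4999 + 5591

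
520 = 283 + 237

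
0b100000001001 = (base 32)209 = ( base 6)13305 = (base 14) a6d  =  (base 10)2057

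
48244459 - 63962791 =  - 15718332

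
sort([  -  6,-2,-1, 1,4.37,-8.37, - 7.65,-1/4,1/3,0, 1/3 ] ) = [ - 8.37, - 7.65, - 6, - 2, -1,- 1/4, 0, 1/3, 1/3, 1, 4.37]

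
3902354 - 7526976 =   -  3624622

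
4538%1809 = 920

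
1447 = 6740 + - 5293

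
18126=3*6042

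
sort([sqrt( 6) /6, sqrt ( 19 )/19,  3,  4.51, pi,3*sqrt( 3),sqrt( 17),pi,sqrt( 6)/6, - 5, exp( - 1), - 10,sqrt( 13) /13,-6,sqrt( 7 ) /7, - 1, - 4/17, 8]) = [ - 10,-6, - 5, - 1 , - 4/17, sqrt(19) /19,sqrt( 13) /13,exp( - 1),sqrt( 7)/7,  sqrt(6)/6,sqrt( 6 )/6,3, pi,pi,sqrt( 17),4.51,3 * sqrt( 3),8]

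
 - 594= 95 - 689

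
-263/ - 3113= 263/3113 = 0.08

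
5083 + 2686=7769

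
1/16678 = 1/16678 = 0.00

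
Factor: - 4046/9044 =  - 2^(-1)*17^1*19^( - 1 ) = - 17/38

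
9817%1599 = 223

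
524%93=59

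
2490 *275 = 684750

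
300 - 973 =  - 673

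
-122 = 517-639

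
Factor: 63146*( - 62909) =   -  3972451714= -2^1*7^1*11^1*19^1 * 43^1*31573^1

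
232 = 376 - 144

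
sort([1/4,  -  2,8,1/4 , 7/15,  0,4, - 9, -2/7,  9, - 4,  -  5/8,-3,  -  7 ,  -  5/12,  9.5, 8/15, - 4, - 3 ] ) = [ - 9,  -  7, - 4, - 4, - 3, - 3,-2 , - 5/8, - 5/12  , - 2/7,0,1/4, 1/4,7/15,  8/15,4,8, 9,  9.5 ] 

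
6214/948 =3107/474 = 6.55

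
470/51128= 235/25564 = 0.01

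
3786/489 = 1262/163 = 7.74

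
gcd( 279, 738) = 9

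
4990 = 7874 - 2884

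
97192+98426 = 195618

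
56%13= 4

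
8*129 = 1032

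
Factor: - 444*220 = -2^4*3^1*5^1*11^1*37^1= - 97680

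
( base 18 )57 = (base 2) 1100001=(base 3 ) 10121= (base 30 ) 37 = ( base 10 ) 97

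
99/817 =99/817= 0.12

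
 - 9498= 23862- 33360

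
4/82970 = 2/41485 = 0.00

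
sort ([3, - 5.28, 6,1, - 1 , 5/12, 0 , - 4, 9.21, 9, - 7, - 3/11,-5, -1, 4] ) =[-7, - 5.28, -5, -4,- 1, - 1,  -  3/11, 0,5/12,1, 3, 4, 6, 9,9.21] 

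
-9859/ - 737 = 9859/737 = 13.38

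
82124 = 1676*49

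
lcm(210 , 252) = 1260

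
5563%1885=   1793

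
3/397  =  3/397  =  0.01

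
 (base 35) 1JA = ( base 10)1900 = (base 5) 30100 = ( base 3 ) 2121101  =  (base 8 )3554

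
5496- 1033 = 4463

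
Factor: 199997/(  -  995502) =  - 2^(-1 )*3^( - 1)*7^1*83^( - 1)*1999^( - 1)*28571^1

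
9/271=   9/271  =  0.03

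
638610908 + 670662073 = 1309272981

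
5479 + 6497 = 11976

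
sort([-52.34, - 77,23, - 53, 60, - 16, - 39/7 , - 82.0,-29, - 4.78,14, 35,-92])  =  [-92, - 82.0,-77,  -  53 , - 52.34,- 29, - 16, - 39/7 ,-4.78,  14,23, 35, 60]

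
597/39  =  199/13 = 15.31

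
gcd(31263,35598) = 51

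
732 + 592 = 1324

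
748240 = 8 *93530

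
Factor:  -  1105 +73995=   2^1  *5^1  *37^1*197^1= 72890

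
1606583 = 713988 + 892595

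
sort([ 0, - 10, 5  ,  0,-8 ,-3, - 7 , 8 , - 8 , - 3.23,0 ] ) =[ - 10, - 8, - 8, - 7, - 3.23, - 3,0 , 0, 0,5 , 8 ] 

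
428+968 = 1396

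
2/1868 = 1/934 = 0.00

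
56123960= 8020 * 6998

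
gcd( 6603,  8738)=1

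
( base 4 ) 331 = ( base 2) 111101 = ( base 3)2021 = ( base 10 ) 61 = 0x3d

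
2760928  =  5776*478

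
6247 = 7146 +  - 899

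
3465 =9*385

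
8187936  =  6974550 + 1213386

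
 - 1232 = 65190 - 66422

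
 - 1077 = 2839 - 3916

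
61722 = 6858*9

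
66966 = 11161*6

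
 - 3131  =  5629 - 8760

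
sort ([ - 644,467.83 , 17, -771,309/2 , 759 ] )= [  -  771, - 644,17, 309/2,467.83, 759]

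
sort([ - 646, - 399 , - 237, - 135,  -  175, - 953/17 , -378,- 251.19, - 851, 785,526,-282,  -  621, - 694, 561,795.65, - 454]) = [ - 851,-694 , - 646, - 621,-454, - 399, - 378, - 282, - 251.19, - 237, -175, - 135 , - 953/17,526,561,785,795.65]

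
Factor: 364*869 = 2^2 * 7^1*11^1*13^1*79^1 =316316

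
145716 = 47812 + 97904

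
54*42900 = 2316600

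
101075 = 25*4043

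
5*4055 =20275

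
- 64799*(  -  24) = 1555176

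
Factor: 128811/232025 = 3^1 * 5^( - 2 )  *  9281^(-1 )*42937^1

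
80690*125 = 10086250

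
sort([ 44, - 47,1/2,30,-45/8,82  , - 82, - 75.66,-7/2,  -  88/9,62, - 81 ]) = [ - 82, - 81,-75.66, - 47, - 88/9 , -45/8,-7/2, 1/2,30 , 44, 62,82]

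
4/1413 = 4/1413 =0.00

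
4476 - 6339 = -1863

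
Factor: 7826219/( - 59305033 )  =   - 197^1*39727^1*59305033^ ( - 1)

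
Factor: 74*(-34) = -2516   =  - 2^2*17^1*37^1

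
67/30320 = 67/30320  =  0.00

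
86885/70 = 1241 + 3/14 = 1241.21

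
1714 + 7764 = 9478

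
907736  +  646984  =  1554720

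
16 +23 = 39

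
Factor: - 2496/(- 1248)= 2^1 = 2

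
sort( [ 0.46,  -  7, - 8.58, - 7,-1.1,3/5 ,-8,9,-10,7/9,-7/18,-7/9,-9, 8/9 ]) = [- 10,-9,  -  8.58, - 8, - 7,-7,- 1.1,- 7/9, - 7/18, 0.46, 3/5,7/9, 8/9,9 ]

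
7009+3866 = 10875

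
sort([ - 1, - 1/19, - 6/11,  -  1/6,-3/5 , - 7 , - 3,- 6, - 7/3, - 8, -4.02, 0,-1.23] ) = [ - 8,- 7, - 6  , - 4.02,- 3,-7/3,-1.23, - 1 , - 3/5,  -  6/11  , - 1/6, - 1/19,0]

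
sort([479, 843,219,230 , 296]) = [219,  230,  296, 479,843 ] 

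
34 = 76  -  42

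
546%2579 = 546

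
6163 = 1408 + 4755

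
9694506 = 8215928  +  1478578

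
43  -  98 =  - 55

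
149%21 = 2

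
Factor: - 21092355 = - 3^2*5^1*468719^1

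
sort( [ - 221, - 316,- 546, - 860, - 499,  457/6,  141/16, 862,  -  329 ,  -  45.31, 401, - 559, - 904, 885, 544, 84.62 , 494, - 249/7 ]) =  [ - 904, - 860,-559, - 546,-499,-329, - 316, -221, - 45.31, - 249/7  ,  141/16, 457/6,84.62, 401, 494,544,862, 885]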